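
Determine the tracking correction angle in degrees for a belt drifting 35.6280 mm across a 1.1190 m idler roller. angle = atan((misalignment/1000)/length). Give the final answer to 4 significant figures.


misalign_m = 35.6280 / 1000 = 0.035628 m
angle = atan(0.035628 / 1.1190)
angle = 1.824 deg


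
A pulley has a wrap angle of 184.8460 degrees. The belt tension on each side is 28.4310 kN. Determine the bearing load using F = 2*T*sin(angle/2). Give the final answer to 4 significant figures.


F = 2 * 28.4310 * sin(184.8460/2 deg)
F = 56.81 kN


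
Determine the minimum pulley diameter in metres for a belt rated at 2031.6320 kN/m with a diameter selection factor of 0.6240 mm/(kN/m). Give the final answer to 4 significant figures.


D = 2031.6320 * 0.6240 / 1000
D = 1.268 m


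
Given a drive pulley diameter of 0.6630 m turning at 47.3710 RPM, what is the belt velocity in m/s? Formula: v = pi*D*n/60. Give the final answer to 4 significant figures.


v = pi * 0.6630 * 47.3710 / 60
v = 1.644 m/s


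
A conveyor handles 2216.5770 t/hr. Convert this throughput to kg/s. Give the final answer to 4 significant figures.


m_dot = 2216.5770 * 1000 / 3600
m_dot = 615.7 kg/s


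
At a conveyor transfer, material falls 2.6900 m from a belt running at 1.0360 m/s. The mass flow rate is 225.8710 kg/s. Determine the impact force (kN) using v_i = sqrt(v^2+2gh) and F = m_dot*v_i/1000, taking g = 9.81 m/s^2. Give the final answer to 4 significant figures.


v_i = sqrt(1.0360^2 + 2*9.81*2.6900) = 7.33833 m/s
F = 225.8710 * 7.33833 / 1000
F = 1.658 kN


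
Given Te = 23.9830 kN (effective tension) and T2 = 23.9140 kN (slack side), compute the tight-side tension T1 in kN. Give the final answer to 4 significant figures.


T1 = Te + T2 = 23.9830 + 23.9140
T1 = 47.90 kN


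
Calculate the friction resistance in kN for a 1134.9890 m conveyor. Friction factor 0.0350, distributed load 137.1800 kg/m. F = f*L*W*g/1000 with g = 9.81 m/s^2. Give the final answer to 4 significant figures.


F = 0.0350 * 1134.9890 * 137.1800 * 9.81 / 1000
F = 53.46 kN


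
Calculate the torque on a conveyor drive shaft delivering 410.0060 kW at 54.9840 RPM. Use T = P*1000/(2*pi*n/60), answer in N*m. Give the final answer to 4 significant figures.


omega = 2*pi*54.9840/60 = 5.75791 rad/s
T = 410.0060*1000 / 5.75791
T = 71210 N*m


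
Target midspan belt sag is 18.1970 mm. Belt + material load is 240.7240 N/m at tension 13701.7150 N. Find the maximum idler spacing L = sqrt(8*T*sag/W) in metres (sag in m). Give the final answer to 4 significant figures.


sag = 18.1970/1000 = 0.018197 m
L = sqrt(8 * 13701.7150 * 0.018197 / 240.7240)
L = 2.879 m


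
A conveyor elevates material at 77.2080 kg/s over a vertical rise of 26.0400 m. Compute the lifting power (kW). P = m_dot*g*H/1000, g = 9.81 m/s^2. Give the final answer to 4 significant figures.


P = 77.2080 * 9.81 * 26.0400 / 1000
P = 19.72 kW


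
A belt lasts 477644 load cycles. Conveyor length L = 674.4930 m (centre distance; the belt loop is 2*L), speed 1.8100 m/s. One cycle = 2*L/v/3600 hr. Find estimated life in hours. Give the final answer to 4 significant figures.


cycle_time = 2 * 674.4930 / 1.8100 / 3600 = 0.207027 hr
life = 477644 * 0.207027 = 98890 hours


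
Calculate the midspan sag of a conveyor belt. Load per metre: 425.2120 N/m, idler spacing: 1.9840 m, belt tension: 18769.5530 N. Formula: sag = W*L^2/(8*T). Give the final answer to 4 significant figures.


sag = 425.2120 * 1.9840^2 / (8 * 18769.5530)
sag = 0.01115 m


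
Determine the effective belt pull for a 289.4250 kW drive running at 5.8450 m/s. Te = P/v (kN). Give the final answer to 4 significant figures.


Te = P / v = 289.4250 / 5.8450
Te = 49.52 kN


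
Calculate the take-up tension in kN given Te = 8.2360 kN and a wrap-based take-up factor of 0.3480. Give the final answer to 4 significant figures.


T_tu = 8.2360 * 0.3480
T_tu = 2.866 kN


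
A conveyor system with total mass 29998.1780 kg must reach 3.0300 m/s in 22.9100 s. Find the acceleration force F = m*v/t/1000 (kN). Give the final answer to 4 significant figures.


F = 29998.1780 * 3.0300 / 22.9100 / 1000
F = 3.967 kN


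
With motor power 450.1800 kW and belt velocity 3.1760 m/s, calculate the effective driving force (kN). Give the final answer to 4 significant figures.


Te = P / v = 450.1800 / 3.1760
Te = 141.7 kN


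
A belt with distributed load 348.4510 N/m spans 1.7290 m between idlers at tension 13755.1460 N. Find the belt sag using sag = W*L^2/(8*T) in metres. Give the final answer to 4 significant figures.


sag = 348.4510 * 1.7290^2 / (8 * 13755.1460)
sag = 0.009466 m


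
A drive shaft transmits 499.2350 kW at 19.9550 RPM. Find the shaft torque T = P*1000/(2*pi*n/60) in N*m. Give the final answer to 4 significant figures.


omega = 2*pi*19.9550/60 = 2.08968 rad/s
T = 499.2350*1000 / 2.08968
T = 238900 N*m


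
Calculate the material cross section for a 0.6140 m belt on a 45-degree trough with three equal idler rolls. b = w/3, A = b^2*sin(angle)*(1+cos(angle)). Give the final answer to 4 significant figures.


b = 0.6140/3 = 0.204667 m
A = 0.204667^2 * sin(45 deg) * (1 + cos(45 deg))
A = 0.05056 m^2


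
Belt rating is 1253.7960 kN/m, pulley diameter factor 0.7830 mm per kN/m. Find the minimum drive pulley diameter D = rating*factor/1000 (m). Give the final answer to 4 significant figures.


D = 1253.7960 * 0.7830 / 1000
D = 0.9817 m


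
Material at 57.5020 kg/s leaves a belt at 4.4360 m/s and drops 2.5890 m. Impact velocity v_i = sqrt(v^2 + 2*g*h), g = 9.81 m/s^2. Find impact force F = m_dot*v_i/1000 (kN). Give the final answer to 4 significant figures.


v_i = sqrt(4.4360^2 + 2*9.81*2.5890) = 8.3949 m/s
F = 57.5020 * 8.3949 / 1000
F = 0.4827 kN


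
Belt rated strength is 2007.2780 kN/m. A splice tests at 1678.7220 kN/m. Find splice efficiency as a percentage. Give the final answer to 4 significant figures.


Eff = 1678.7220 / 2007.2780 * 100
Eff = 83.63 %


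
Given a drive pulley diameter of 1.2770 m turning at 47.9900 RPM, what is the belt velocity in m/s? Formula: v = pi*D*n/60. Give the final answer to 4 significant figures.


v = pi * 1.2770 * 47.9900 / 60
v = 3.209 m/s


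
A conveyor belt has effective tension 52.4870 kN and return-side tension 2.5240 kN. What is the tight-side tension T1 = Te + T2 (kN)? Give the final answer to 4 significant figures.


T1 = Te + T2 = 52.4870 + 2.5240
T1 = 55.01 kN


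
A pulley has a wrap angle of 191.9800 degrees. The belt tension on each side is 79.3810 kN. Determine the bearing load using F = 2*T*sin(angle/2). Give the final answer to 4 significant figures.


F = 2 * 79.3810 * sin(191.9800/2 deg)
F = 157.9 kN


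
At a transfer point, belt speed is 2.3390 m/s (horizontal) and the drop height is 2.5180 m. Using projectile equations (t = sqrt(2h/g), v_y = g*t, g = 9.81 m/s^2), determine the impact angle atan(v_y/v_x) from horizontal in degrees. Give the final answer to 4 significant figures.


t = sqrt(2*2.5180/9.81) = 0.716487 s
v_y = 9.81 * 0.716487 = 7.02874 m/s
angle = atan(7.02874 / 2.3390) = 71.59 deg


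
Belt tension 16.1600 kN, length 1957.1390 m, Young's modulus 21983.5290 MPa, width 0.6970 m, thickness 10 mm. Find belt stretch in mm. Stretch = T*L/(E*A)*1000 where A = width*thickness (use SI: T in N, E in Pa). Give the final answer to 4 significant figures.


A = 0.6970 * 0.01 = 0.00697 m^2
Stretch = 16.1600*1000 * 1957.1390 / (21983.5290e6 * 0.00697) * 1000
Stretch = 206.4 mm


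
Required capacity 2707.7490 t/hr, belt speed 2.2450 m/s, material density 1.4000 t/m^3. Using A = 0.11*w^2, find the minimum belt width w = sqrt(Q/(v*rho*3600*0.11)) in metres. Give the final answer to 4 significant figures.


A_req = 2707.7490 / (2.2450 * 1.4000 * 3600) = 0.23931 m^2
w = sqrt(0.23931 / 0.11)
w = 1.475 m


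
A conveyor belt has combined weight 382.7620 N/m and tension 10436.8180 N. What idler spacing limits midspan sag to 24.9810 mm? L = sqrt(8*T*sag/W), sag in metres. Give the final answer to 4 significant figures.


sag = 24.9810/1000 = 0.024981 m
L = sqrt(8 * 10436.8180 * 0.024981 / 382.7620)
L = 2.334 m


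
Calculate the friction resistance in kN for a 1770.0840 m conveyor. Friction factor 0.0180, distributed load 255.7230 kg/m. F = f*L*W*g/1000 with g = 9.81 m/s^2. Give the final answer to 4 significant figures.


F = 0.0180 * 1770.0840 * 255.7230 * 9.81 / 1000
F = 79.93 kN


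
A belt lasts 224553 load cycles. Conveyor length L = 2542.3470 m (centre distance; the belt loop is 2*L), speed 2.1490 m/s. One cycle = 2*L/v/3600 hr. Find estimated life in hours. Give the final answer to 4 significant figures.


cycle_time = 2 * 2542.3470 / 2.1490 / 3600 = 0.657243 hr
life = 224553 * 0.657243 = 147600 hours


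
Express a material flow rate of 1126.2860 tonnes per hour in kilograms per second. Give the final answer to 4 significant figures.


m_dot = 1126.2860 * 1000 / 3600
m_dot = 312.9 kg/s


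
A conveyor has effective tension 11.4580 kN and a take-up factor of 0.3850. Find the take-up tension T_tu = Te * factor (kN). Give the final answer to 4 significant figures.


T_tu = 11.4580 * 0.3850
T_tu = 4.411 kN


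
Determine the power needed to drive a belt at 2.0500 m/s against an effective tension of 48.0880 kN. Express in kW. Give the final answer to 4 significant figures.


P = Te * v = 48.0880 * 2.0500
P = 98.58 kW


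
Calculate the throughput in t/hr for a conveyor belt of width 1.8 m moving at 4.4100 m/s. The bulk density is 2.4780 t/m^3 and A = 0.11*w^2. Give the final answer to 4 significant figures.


A = 0.11 * 1.8^2 = 0.3564 m^2
C = 0.3564 * 4.4100 * 2.4780 * 3600
C = 14020 t/hr


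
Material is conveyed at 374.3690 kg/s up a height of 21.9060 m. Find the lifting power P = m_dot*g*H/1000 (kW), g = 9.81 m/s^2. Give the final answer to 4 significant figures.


P = 374.3690 * 9.81 * 21.9060 / 1000
P = 80.45 kW


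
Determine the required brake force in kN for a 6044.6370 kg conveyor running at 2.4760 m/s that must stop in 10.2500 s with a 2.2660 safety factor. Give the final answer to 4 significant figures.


F = 6044.6370 * 2.4760 / 10.2500 * 2.2660 / 1000
F = 3.309 kN


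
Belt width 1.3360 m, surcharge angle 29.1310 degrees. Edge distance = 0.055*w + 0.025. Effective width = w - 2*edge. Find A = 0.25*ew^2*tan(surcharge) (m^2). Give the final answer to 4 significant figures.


edge = 0.055*1.3360 + 0.025 = 0.09848 m
ew = 1.3360 - 2*0.09848 = 1.13904 m
A = 0.25 * 1.13904^2 * tan(29.1310 deg)
A = 0.1808 m^2


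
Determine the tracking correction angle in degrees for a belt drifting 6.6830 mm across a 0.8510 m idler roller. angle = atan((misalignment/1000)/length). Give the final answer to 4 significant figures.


misalign_m = 6.6830 / 1000 = 0.006683 m
angle = atan(0.006683 / 0.8510)
angle = 0.4499 deg


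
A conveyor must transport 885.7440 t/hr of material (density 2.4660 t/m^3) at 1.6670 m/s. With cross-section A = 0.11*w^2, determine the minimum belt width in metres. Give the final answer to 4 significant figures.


A_req = 885.7440 / (1.6670 * 2.4660 * 3600) = 0.0598518 m^2
w = sqrt(0.0598518 / 0.11)
w = 0.7376 m


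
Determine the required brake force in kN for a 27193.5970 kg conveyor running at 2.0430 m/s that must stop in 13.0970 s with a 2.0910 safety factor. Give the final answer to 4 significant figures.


F = 27193.5970 * 2.0430 / 13.0970 * 2.0910 / 1000
F = 8.870 kN


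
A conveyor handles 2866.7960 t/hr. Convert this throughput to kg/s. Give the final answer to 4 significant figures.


m_dot = 2866.7960 * 1000 / 3600
m_dot = 796.3 kg/s


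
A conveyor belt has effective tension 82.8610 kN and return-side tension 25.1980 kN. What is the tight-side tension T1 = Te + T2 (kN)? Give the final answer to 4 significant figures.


T1 = Te + T2 = 82.8610 + 25.1980
T1 = 108.1 kN


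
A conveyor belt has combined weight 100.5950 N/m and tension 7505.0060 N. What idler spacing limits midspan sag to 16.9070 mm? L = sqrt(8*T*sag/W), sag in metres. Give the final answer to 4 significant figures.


sag = 16.9070/1000 = 0.016907 m
L = sqrt(8 * 7505.0060 * 0.016907 / 100.5950)
L = 3.177 m


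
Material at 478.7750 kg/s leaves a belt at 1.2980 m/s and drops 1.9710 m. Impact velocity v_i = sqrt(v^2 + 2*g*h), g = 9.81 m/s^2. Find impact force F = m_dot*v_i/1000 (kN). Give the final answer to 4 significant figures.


v_i = sqrt(1.2980^2 + 2*9.81*1.9710) = 6.35262 m/s
F = 478.7750 * 6.35262 / 1000
F = 3.041 kN


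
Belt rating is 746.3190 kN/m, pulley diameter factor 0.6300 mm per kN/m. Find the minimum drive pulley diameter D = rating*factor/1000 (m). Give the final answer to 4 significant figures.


D = 746.3190 * 0.6300 / 1000
D = 0.4702 m


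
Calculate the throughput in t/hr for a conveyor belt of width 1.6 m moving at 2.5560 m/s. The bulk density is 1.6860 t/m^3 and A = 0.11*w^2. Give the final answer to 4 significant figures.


A = 0.11 * 1.6^2 = 0.2816 m^2
C = 0.2816 * 2.5560 * 1.6860 * 3600
C = 4369 t/hr


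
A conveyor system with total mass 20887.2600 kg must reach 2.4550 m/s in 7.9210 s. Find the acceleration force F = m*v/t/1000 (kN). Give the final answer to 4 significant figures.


F = 20887.2600 * 2.4550 / 7.9210 / 1000
F = 6.474 kN


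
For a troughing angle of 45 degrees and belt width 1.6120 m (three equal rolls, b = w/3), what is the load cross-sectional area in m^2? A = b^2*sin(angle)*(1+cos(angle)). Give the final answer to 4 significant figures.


b = 1.6120/3 = 0.537333 m
A = 0.537333^2 * sin(45 deg) * (1 + cos(45 deg))
A = 0.3485 m^2


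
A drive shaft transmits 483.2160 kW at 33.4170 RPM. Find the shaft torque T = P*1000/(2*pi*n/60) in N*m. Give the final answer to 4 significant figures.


omega = 2*pi*33.4170/60 = 3.49942 rad/s
T = 483.2160*1000 / 3.49942
T = 138100 N*m


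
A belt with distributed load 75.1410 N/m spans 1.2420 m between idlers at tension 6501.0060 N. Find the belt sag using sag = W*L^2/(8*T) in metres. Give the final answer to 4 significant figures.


sag = 75.1410 * 1.2420^2 / (8 * 6501.0060)
sag = 0.002229 m


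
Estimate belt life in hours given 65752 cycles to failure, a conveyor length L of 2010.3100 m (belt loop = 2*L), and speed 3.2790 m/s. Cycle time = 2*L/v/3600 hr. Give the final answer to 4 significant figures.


cycle_time = 2 * 2010.3100 / 3.2790 / 3600 = 0.340604 hr
life = 65752 * 0.340604 = 22400 hours


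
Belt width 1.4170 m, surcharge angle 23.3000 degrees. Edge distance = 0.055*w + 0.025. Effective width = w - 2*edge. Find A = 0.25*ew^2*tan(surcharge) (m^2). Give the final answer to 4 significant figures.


edge = 0.055*1.4170 + 0.025 = 0.102935 m
ew = 1.4170 - 2*0.102935 = 1.21113 m
A = 0.25 * 1.21113^2 * tan(23.3000 deg)
A = 0.1579 m^2


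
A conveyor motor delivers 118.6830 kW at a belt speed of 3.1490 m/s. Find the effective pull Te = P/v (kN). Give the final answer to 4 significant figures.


Te = P / v = 118.6830 / 3.1490
Te = 37.69 kN


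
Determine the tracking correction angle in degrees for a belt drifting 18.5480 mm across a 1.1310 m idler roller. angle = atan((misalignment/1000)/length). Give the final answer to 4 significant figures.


misalign_m = 18.5480 / 1000 = 0.018548 m
angle = atan(0.018548 / 1.1310)
angle = 0.9395 deg


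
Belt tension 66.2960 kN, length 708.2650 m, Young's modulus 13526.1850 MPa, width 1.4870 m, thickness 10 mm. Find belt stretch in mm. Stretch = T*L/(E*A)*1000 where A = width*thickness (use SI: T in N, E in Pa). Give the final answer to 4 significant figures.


A = 1.4870 * 0.01 = 0.01487 m^2
Stretch = 66.2960*1000 * 708.2650 / (13526.1850e6 * 0.01487) * 1000
Stretch = 233.5 mm


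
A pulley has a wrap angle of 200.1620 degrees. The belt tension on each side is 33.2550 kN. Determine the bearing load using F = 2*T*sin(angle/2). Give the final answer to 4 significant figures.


F = 2 * 33.2550 * sin(200.1620/2 deg)
F = 65.48 kN


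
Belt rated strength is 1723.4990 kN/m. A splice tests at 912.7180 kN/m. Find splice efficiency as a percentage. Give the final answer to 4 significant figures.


Eff = 912.7180 / 1723.4990 * 100
Eff = 52.96 %


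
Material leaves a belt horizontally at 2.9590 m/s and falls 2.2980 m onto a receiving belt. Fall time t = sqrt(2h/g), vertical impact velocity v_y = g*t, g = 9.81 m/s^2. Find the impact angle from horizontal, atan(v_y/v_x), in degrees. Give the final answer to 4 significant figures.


t = sqrt(2*2.2980/9.81) = 0.684472 s
v_y = 9.81 * 0.684472 = 6.71467 m/s
angle = atan(6.71467 / 2.9590) = 66.22 deg


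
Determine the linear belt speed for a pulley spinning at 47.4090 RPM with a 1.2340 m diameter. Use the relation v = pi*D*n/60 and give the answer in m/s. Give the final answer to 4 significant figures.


v = pi * 1.2340 * 47.4090 / 60
v = 3.063 m/s


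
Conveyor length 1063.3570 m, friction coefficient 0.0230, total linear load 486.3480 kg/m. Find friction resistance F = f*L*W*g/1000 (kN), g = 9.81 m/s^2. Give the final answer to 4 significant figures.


F = 0.0230 * 1063.3570 * 486.3480 * 9.81 / 1000
F = 116.7 kN


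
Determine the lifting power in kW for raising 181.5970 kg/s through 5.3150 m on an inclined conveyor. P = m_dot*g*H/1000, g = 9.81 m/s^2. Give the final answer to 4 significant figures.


P = 181.5970 * 9.81 * 5.3150 / 1000
P = 9.468 kW


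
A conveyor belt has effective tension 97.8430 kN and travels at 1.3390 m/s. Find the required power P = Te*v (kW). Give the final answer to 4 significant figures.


P = Te * v = 97.8430 * 1.3390
P = 131.0 kW


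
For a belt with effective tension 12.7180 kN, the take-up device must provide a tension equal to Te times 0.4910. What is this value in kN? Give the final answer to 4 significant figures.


T_tu = 12.7180 * 0.4910
T_tu = 6.245 kN


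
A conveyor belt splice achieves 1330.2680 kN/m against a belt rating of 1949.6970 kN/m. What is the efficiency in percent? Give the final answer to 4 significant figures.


Eff = 1330.2680 / 1949.6970 * 100
Eff = 68.23 %


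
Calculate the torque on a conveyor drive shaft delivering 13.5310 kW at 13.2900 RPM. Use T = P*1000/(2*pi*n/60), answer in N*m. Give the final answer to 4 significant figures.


omega = 2*pi*13.2900/60 = 1.39173 rad/s
T = 13.5310*1000 / 1.39173
T = 9722 N*m


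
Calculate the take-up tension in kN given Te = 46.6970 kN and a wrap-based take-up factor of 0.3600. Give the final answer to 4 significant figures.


T_tu = 46.6970 * 0.3600
T_tu = 16.81 kN


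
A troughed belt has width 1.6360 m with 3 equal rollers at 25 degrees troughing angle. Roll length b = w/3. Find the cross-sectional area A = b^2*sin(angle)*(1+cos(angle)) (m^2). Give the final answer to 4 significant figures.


b = 1.6360/3 = 0.545333 m
A = 0.545333^2 * sin(25 deg) * (1 + cos(25 deg))
A = 0.2396 m^2


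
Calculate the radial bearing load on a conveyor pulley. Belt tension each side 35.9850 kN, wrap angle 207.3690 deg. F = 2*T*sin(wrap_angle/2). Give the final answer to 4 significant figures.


F = 2 * 35.9850 * sin(207.3690/2 deg)
F = 69.93 kN


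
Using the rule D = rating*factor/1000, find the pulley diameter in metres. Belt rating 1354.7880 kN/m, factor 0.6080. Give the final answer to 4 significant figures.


D = 1354.7880 * 0.6080 / 1000
D = 0.8237 m


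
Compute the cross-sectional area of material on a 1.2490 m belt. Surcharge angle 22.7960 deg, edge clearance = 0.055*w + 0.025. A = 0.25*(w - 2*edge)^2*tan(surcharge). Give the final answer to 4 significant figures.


edge = 0.055*1.2490 + 0.025 = 0.093695 m
ew = 1.2490 - 2*0.093695 = 1.06161 m
A = 0.25 * 1.06161^2 * tan(22.7960 deg)
A = 0.1184 m^2


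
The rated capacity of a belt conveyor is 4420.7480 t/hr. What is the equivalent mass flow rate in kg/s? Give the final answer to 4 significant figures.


m_dot = 4420.7480 * 1000 / 3600
m_dot = 1228 kg/s


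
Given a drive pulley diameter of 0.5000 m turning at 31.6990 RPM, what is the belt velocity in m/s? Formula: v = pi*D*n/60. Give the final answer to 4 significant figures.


v = pi * 0.5000 * 31.6990 / 60
v = 0.8299 m/s


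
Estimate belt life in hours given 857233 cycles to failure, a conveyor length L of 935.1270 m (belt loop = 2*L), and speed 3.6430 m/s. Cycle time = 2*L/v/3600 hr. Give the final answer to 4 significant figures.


cycle_time = 2 * 935.1270 / 3.6430 / 3600 = 0.142606 hr
life = 857233 * 0.142606 = 122200 hours


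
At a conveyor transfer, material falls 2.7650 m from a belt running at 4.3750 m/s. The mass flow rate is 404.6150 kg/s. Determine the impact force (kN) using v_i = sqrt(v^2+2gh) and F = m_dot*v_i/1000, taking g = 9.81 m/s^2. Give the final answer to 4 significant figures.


v_i = sqrt(4.3750^2 + 2*9.81*2.7650) = 8.56679 m/s
F = 404.6150 * 8.56679 / 1000
F = 3.466 kN


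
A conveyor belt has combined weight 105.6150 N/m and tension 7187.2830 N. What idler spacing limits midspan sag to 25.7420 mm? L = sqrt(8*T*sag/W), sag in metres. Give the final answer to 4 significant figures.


sag = 25.7420/1000 = 0.025742 m
L = sqrt(8 * 7187.2830 * 0.025742 / 105.6150)
L = 3.744 m


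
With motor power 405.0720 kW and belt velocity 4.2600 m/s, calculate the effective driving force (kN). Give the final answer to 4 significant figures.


Te = P / v = 405.0720 / 4.2600
Te = 95.09 kN


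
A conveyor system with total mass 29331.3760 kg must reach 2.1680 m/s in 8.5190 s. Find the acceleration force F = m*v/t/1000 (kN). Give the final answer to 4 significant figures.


F = 29331.3760 * 2.1680 / 8.5190 / 1000
F = 7.465 kN


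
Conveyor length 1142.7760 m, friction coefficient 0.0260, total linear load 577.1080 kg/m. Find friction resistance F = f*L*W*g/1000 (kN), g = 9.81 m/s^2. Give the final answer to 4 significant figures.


F = 0.0260 * 1142.7760 * 577.1080 * 9.81 / 1000
F = 168.2 kN


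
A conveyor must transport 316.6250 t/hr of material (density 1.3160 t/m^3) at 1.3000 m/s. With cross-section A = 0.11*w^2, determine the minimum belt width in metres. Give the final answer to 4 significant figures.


A_req = 316.6250 / (1.3000 * 1.3160 * 3600) = 0.0514095 m^2
w = sqrt(0.0514095 / 0.11)
w = 0.6836 m


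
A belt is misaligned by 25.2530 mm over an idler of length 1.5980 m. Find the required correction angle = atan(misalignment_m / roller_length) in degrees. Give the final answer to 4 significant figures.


misalign_m = 25.2530 / 1000 = 0.025253 m
angle = atan(0.025253 / 1.5980)
angle = 0.9054 deg


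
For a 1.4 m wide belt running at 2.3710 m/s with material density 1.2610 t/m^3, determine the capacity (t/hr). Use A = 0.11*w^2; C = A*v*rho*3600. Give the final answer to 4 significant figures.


A = 0.11 * 1.4^2 = 0.2156 m^2
C = 0.2156 * 2.3710 * 1.2610 * 3600
C = 2321 t/hr


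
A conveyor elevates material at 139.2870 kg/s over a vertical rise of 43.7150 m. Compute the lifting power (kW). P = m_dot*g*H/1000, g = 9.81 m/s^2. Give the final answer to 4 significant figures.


P = 139.2870 * 9.81 * 43.7150 / 1000
P = 59.73 kW


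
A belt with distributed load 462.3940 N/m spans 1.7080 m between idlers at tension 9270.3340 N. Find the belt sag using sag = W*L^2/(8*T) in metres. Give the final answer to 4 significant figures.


sag = 462.3940 * 1.7080^2 / (8 * 9270.3340)
sag = 0.01819 m


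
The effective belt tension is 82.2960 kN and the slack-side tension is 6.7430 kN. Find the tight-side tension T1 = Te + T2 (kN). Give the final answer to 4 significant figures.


T1 = Te + T2 = 82.2960 + 6.7430
T1 = 89.04 kN


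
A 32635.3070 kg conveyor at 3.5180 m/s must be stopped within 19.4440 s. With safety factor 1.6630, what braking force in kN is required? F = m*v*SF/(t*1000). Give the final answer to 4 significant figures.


F = 32635.3070 * 3.5180 / 19.4440 * 1.6630 / 1000
F = 9.820 kN


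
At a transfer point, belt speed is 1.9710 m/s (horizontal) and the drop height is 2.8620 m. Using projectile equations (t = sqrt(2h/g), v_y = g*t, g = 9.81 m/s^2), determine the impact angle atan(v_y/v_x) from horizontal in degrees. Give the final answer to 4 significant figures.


t = sqrt(2*2.8620/9.81) = 0.763863 s
v_y = 9.81 * 0.763863 = 7.4935 m/s
angle = atan(7.4935 / 1.9710) = 75.26 deg


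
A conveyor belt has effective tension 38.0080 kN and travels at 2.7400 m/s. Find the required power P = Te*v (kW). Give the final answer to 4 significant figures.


P = Te * v = 38.0080 * 2.7400
P = 104.1 kW


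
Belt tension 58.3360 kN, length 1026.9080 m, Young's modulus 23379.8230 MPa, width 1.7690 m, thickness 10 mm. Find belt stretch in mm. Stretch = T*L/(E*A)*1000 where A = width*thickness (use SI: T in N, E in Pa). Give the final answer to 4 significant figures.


A = 1.7690 * 0.01 = 0.01769 m^2
Stretch = 58.3360*1000 * 1026.9080 / (23379.8230e6 * 0.01769) * 1000
Stretch = 144.8 mm


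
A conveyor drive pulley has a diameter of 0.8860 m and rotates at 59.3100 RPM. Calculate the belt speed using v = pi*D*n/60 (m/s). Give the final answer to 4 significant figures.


v = pi * 0.8860 * 59.3100 / 60
v = 2.751 m/s


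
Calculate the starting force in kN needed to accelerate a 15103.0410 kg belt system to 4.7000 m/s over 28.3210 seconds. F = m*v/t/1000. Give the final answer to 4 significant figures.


F = 15103.0410 * 4.7000 / 28.3210 / 1000
F = 2.506 kN


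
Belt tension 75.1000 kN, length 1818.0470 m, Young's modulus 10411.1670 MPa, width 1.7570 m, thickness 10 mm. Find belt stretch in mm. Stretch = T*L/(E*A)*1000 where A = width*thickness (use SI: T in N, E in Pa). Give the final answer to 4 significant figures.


A = 1.7570 * 0.01 = 0.01757 m^2
Stretch = 75.1000*1000 * 1818.0470 / (10411.1670e6 * 0.01757) * 1000
Stretch = 746.4 mm


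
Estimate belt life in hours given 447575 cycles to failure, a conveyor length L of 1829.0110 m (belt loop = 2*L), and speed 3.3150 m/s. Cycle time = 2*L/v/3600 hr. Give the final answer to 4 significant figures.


cycle_time = 2 * 1829.0110 / 3.3150 / 3600 = 0.306521 hr
life = 447575 * 0.306521 = 137200 hours


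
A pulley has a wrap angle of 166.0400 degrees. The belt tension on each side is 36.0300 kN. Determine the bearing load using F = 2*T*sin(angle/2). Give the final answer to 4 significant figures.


F = 2 * 36.0300 * sin(166.0400/2 deg)
F = 71.53 kN


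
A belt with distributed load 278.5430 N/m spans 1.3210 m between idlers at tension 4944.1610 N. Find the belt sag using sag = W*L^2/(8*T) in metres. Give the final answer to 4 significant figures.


sag = 278.5430 * 1.3210^2 / (8 * 4944.1610)
sag = 0.01229 m


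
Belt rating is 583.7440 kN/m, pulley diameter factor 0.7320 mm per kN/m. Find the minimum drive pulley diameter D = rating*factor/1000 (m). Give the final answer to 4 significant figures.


D = 583.7440 * 0.7320 / 1000
D = 0.4273 m


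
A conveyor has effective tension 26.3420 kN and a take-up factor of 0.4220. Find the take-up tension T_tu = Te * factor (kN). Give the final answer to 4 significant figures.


T_tu = 26.3420 * 0.4220
T_tu = 11.12 kN


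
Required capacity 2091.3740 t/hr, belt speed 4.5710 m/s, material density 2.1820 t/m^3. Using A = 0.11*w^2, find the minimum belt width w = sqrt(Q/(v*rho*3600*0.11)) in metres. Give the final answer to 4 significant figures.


A_req = 2091.3740 / (4.5710 * 2.1820 * 3600) = 0.0582456 m^2
w = sqrt(0.0582456 / 0.11)
w = 0.7277 m


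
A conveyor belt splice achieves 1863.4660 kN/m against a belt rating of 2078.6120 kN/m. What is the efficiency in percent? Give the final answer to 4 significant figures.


Eff = 1863.4660 / 2078.6120 * 100
Eff = 89.65 %


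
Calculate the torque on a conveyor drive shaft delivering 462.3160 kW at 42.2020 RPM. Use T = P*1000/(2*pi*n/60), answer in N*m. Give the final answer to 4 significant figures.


omega = 2*pi*42.2020/60 = 4.41938 rad/s
T = 462.3160*1000 / 4.41938
T = 104600 N*m


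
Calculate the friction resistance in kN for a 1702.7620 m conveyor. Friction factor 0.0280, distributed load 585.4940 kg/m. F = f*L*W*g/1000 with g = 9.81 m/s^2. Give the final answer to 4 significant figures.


F = 0.0280 * 1702.7620 * 585.4940 * 9.81 / 1000
F = 273.8 kN


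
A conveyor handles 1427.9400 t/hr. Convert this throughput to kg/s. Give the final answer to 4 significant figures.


m_dot = 1427.9400 * 1000 / 3600
m_dot = 396.6 kg/s


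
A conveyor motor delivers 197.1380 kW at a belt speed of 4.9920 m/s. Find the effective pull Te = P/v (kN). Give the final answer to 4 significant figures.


Te = P / v = 197.1380 / 4.9920
Te = 39.49 kN


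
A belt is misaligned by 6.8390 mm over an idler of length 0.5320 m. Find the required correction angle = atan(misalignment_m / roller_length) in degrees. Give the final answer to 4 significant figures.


misalign_m = 6.8390 / 1000 = 0.006839 m
angle = atan(0.006839 / 0.5320)
angle = 0.7365 deg


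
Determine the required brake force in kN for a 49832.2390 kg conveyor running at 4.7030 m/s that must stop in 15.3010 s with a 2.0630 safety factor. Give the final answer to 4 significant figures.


F = 49832.2390 * 4.7030 / 15.3010 * 2.0630 / 1000
F = 31.60 kN


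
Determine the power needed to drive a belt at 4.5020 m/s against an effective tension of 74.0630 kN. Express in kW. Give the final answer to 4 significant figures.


P = Te * v = 74.0630 * 4.5020
P = 333.4 kW


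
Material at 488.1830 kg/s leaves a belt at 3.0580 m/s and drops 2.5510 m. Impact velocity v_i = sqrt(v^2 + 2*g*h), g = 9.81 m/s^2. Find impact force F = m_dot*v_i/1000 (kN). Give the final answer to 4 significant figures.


v_i = sqrt(3.0580^2 + 2*9.81*2.5510) = 7.70727 m/s
F = 488.1830 * 7.70727 / 1000
F = 3.763 kN


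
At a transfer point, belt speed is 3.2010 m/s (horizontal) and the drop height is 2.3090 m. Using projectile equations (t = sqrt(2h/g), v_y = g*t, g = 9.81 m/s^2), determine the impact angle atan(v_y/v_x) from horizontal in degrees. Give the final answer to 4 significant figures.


t = sqrt(2*2.3090/9.81) = 0.686108 s
v_y = 9.81 * 0.686108 = 6.73072 m/s
angle = atan(6.73072 / 3.2010) = 64.57 deg


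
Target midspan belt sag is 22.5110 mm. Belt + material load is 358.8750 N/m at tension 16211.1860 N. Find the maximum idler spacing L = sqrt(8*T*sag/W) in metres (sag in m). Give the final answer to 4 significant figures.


sag = 22.5110/1000 = 0.022511 m
L = sqrt(8 * 16211.1860 * 0.022511 / 358.8750)
L = 2.852 m


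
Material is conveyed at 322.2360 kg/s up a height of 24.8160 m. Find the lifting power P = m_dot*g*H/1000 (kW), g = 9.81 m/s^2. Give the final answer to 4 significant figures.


P = 322.2360 * 9.81 * 24.8160 / 1000
P = 78.45 kW


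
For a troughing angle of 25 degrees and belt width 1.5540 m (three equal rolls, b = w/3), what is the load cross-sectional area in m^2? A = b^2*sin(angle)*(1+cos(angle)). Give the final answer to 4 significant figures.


b = 1.5540/3 = 0.518 m
A = 0.518^2 * sin(25 deg) * (1 + cos(25 deg))
A = 0.2162 m^2


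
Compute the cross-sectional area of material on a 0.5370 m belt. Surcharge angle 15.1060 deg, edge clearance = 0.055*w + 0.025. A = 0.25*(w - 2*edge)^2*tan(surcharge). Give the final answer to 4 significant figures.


edge = 0.055*0.5370 + 0.025 = 0.054535 m
ew = 0.5370 - 2*0.054535 = 0.42793 m
A = 0.25 * 0.42793^2 * tan(15.1060 deg)
A = 0.01236 m^2


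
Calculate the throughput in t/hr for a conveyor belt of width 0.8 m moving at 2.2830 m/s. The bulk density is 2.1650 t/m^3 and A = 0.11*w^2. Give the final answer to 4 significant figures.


A = 0.11 * 0.8^2 = 0.0704 m^2
C = 0.0704 * 2.2830 * 2.1650 * 3600
C = 1253 t/hr


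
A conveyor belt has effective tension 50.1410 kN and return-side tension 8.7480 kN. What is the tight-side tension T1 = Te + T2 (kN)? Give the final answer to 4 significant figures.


T1 = Te + T2 = 50.1410 + 8.7480
T1 = 58.89 kN


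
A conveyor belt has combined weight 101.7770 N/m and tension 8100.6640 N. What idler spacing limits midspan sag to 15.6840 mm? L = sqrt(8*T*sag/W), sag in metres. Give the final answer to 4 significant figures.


sag = 15.6840/1000 = 0.015684 m
L = sqrt(8 * 8100.6640 * 0.015684 / 101.7770)
L = 3.160 m


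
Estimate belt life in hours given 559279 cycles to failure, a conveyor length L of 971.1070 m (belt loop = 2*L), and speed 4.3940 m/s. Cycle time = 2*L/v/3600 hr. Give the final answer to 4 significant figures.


cycle_time = 2 * 971.1070 / 4.3940 / 3600 = 0.122782 hr
life = 559279 * 0.122782 = 68670 hours


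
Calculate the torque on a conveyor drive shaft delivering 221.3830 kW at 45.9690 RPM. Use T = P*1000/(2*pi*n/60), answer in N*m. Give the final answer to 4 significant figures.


omega = 2*pi*45.9690/60 = 4.81386 rad/s
T = 221.3830*1000 / 4.81386
T = 45990 N*m


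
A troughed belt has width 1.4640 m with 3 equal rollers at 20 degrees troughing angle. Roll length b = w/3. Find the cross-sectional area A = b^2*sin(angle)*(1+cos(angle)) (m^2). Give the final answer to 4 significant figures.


b = 1.4640/3 = 0.488 m
A = 0.488^2 * sin(20 deg) * (1 + cos(20 deg))
A = 0.1580 m^2


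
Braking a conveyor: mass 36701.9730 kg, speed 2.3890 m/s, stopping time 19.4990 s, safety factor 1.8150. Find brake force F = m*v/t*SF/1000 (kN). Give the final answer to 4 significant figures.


F = 36701.9730 * 2.3890 / 19.4990 * 1.8150 / 1000
F = 8.161 kN


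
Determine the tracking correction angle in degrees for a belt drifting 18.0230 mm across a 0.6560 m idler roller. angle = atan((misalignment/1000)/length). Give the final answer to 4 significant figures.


misalign_m = 18.0230 / 1000 = 0.018023 m
angle = atan(0.018023 / 0.6560)
angle = 1.574 deg


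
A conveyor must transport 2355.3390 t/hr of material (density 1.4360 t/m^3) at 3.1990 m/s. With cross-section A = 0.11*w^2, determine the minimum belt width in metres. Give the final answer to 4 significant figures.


A_req = 2355.3390 / (3.1990 * 1.4360 * 3600) = 0.142424 m^2
w = sqrt(0.142424 / 0.11)
w = 1.138 m


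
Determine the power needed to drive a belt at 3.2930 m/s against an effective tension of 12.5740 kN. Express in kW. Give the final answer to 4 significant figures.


P = Te * v = 12.5740 * 3.2930
P = 41.41 kW


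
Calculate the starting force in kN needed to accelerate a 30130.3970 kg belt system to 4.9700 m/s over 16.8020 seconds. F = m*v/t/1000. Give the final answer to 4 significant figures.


F = 30130.3970 * 4.9700 / 16.8020 / 1000
F = 8.913 kN


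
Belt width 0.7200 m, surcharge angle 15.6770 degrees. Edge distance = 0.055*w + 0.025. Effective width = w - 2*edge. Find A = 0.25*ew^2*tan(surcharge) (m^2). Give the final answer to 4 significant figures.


edge = 0.055*0.7200 + 0.025 = 0.0646 m
ew = 0.7200 - 2*0.0646 = 0.5908 m
A = 0.25 * 0.5908^2 * tan(15.6770 deg)
A = 0.02449 m^2


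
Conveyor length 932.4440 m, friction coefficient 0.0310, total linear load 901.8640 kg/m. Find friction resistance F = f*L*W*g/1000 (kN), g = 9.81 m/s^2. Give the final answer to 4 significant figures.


F = 0.0310 * 932.4440 * 901.8640 * 9.81 / 1000
F = 255.7 kN


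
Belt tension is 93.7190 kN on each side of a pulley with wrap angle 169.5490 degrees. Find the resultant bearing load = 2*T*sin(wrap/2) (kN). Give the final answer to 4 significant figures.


F = 2 * 93.7190 * sin(169.5490/2 deg)
F = 186.7 kN


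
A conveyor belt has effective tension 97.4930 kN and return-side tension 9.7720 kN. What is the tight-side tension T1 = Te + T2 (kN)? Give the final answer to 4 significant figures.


T1 = Te + T2 = 97.4930 + 9.7720
T1 = 107.3 kN


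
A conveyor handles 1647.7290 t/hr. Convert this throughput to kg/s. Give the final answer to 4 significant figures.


m_dot = 1647.7290 * 1000 / 3600
m_dot = 457.7 kg/s


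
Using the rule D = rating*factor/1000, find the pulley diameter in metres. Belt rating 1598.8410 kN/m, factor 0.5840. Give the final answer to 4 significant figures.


D = 1598.8410 * 0.5840 / 1000
D = 0.9337 m


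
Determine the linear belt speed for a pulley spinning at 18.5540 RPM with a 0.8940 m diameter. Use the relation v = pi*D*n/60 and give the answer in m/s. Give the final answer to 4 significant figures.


v = pi * 0.8940 * 18.5540 / 60
v = 0.8685 m/s


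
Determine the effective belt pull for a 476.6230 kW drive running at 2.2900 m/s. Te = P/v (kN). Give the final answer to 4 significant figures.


Te = P / v = 476.6230 / 2.2900
Te = 208.1 kN


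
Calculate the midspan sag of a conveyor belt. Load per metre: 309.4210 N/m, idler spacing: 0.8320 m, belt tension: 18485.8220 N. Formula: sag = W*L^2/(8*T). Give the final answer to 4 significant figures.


sag = 309.4210 * 0.8320^2 / (8 * 18485.8220)
sag = 0.001448 m


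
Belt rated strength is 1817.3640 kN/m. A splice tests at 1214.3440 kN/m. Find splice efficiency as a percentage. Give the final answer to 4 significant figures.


Eff = 1214.3440 / 1817.3640 * 100
Eff = 66.82 %


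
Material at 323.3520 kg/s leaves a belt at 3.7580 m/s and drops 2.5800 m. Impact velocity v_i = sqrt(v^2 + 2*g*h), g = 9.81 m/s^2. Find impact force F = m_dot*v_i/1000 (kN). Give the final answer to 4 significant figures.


v_i = sqrt(3.7580^2 + 2*9.81*2.5800) = 8.04625 m/s
F = 323.3520 * 8.04625 / 1000
F = 2.602 kN


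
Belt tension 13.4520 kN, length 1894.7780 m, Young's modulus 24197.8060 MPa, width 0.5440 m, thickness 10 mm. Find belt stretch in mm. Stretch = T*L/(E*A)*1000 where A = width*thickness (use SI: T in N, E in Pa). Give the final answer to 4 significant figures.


A = 0.5440 * 0.01 = 0.00544 m^2
Stretch = 13.4520*1000 * 1894.7780 / (24197.8060e6 * 0.00544) * 1000
Stretch = 193.6 mm


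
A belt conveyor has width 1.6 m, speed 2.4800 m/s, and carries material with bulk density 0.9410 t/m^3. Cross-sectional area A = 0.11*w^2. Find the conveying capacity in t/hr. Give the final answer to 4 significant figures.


A = 0.11 * 1.6^2 = 0.2816 m^2
C = 0.2816 * 2.4800 * 0.9410 * 3600
C = 2366 t/hr


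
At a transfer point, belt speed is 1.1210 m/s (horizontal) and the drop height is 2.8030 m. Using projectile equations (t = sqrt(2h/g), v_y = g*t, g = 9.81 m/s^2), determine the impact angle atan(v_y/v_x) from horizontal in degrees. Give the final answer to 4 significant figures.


t = sqrt(2*2.8030/9.81) = 0.755948 s
v_y = 9.81 * 0.755948 = 7.41585 m/s
angle = atan(7.41585 / 1.1210) = 81.40 deg


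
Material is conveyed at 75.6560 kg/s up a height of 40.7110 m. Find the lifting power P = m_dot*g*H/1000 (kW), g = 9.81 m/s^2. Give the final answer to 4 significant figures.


P = 75.6560 * 9.81 * 40.7110 / 1000
P = 30.22 kW


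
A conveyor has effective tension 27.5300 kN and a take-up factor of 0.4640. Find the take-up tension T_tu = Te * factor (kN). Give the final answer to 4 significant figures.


T_tu = 27.5300 * 0.4640
T_tu = 12.77 kN


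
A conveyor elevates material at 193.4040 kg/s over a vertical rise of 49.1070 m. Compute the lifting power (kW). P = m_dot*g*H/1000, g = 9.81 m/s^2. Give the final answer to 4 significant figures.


P = 193.4040 * 9.81 * 49.1070 / 1000
P = 93.17 kW


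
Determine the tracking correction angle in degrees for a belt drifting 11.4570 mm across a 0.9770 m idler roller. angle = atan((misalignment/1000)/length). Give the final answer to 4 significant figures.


misalign_m = 11.4570 / 1000 = 0.011457 m
angle = atan(0.011457 / 0.9770)
angle = 0.6719 deg


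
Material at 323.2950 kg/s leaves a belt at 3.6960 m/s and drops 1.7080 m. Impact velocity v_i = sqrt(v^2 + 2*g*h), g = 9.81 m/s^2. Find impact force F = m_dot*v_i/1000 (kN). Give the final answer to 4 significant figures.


v_i = sqrt(3.6960^2 + 2*9.81*1.7080) = 6.86814 m/s
F = 323.2950 * 6.86814 / 1000
F = 2.220 kN


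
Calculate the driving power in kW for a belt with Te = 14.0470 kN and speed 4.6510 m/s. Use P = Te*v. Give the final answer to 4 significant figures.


P = Te * v = 14.0470 * 4.6510
P = 65.33 kW
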